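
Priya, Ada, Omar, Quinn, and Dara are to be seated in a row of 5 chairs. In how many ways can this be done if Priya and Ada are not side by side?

There are 5! = 120 arrangements in all. If Priya and Ada are adjacent, merging them into one block gives 2·(4)! = 48 arrangements.
Complementary counting: 120 − 48 = 72.

72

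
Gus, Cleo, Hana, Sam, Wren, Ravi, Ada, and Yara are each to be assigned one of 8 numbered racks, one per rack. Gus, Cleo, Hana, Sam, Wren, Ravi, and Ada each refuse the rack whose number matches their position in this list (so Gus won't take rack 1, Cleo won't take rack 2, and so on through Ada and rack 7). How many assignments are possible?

Let Aᵢ (for 1 ≤ i ≤ 7) be the placements that put person i in their forbidden rack. Any j of these fix j positions, leaving (8−j)! ways to fill the rest, and there are C(7,j) ways to pick which j.
By inclusion–exclusion, the number of valid placements is Σ_{j=0}^{7} (−1)^j C(7,j)·(8−j)!.
Computing: 40320 − 35280 + 15120 − 4200 + 840 − 126 + 14 − 1 = 16687.

16687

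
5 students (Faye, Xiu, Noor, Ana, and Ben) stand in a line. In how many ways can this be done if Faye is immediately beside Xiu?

48

Place the 3 others and the Faye-Xiu pair as 4 objects in a line; the pair has 2 internal arrangements.
That gives 2 × 4! = 2 × 24 = 48.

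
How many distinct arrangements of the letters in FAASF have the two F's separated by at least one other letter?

There are 5!/(2!·2!) = 30 arrangements of FAASF in total.
Arrangements with the F's together: treat FF as one letter, giving (4)!/(2!) = 12.
Hence 30 − 12 = 18.

18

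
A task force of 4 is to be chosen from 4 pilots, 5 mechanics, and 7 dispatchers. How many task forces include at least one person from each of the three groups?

Unrestricted: C(16,4) = 1820 ways to pick any 4 of the 16.
Selections missing a whole group: no pilots → C(12,4) = 495; no mechanics → C(11,4) = 330; no dispatchers → C(9,4) = 126.
Add back selections omitting two groups (i.e. drawn from a single group): C(4,4) + C(5,4) + C(7,4) = 41.
By inclusion–exclusion: 1820 − 951 + 41 = 910.

910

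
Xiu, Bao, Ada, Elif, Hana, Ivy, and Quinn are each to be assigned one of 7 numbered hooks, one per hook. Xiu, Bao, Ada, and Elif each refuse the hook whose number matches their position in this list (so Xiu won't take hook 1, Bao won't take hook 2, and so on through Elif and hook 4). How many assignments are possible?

2790

Let Aᵢ (for 1 ≤ i ≤ 4) be the placements that put person i in their forbidden hook. Any j of these fix j positions, leaving (7−j)! ways to fill the rest, and there are C(4,j) ways to pick which j.
By inclusion–exclusion, the number of valid placements is Σ_{j=0}^{4} (−1)^j C(4,j)·(7−j)!.
Computing: 5040 − 2880 + 720 − 96 + 6 = 2790.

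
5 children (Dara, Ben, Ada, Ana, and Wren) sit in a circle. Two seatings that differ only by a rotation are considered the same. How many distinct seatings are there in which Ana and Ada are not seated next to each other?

12

All circular seatings of 5 people number (4)! = 24.
Those with Ana next to Ada: fuse the pair into one unit and seat 4 units around a circle — 2·(3)! = 12.
Subtracting, 24 − 12 = 12.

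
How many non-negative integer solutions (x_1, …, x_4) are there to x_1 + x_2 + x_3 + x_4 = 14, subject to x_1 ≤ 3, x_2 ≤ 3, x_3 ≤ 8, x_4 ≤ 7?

By stars and bars, unrestricted non-negative solutions to x_1+…+x_4 = 14 number C(14+3,3) = 680.
Subtract solutions that violate a single cap (substitute x_i' = x_i − (cap_i+1)): x_1 ≥ 4 gives C(13,3) = 286; x_2 ≥ 4 gives C(13,3) = 286; x_3 ≥ 9 gives C(8,3) = 56; x_4 ≥ 8 gives C(9,3) = 84. Together 712.
Add back pairs where two caps are both exceeded: 84 + 4 + 10 + 4 + 10 + 0 = 112.
By inclusion–exclusion the count is 680 − 712 + 112 = 80.

80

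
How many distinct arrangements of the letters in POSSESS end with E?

With the last slot taken by E, it remains to arrange the other 6 letters (POSSSS).
Those 6 letters have S appearing 4 times, giving (6)!/(4!) = 30.

30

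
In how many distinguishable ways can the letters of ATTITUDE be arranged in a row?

6720

The 8 letters of ATTITUDE have repeats: T appearing 3 times.
The number of distinct arrangements is 8!/(3!) = 40320/6 = 6720.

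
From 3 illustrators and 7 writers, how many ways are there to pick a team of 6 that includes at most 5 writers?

Split by how many writers are chosen (0 through 5).
Sum: C(7,0)·C(3,6) + C(7,1)·C(3,5) + C(7,2)·C(3,4) + C(7,3)·C(3,3) + C(7,4)·C(3,2) + C(7,5)·C(3,1) = 0 + 0 + 0 + 35 + 105 + 63 = 203.

203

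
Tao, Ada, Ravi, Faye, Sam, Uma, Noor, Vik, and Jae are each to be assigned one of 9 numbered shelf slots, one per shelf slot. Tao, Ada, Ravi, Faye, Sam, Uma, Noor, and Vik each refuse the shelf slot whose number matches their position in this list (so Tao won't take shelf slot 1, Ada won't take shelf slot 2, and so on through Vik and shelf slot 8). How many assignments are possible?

Let Aᵢ (for 1 ≤ i ≤ 8) be the placements that put person i in their forbidden shelf slot. Any j of these fix j positions, leaving (9−j)! ways to fill the rest, and there are C(8,j) ways to pick which j.
By inclusion–exclusion, the number of valid placements is Σ_{j=0}^{8} (−1)^j C(8,j)·(9−j)!.
Computing: 362880 − 322560 + 141120 − 40320 + 8400 − 1344 + 168 − 16 + 1 = 148329.

148329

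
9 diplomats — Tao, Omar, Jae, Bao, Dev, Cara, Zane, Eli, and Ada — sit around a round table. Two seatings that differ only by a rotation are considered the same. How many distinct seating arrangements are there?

40320

Fix one person's seat to break rotational symmetry; the remaining 8 people can be arranged in (8)! = 40320 ways.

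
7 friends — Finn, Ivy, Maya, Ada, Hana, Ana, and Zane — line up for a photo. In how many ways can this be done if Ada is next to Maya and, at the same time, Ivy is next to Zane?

Treat {Ada,Maya} as one block (2 orders) and {Ivy,Zane} as another (2 orders).
That leaves 5 units to arrange: 2 × 2 × 5! = 4 × 120 = 480.

480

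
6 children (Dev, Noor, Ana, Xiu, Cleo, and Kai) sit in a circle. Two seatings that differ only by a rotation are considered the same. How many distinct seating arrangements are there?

120

Seat Dev anywhere (absorbing the rotational symmetry), then permute the other 5: (5)! = 120.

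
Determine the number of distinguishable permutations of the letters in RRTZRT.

60

Letter multiplicities in RRTZRT: R×3, T×2, Z×1.
So there are 6! / (3!·2!) = 60 distinguishable arrangements.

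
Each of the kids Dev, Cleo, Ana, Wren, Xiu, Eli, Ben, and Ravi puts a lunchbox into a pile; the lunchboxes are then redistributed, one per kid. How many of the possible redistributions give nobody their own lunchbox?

14833

This is the derangement count D_8: permutations of 8 items with no fixed point.
By inclusion–exclusion this is Σ_{j=0}^{8} (−1)^j C(8,j)·(8−j)!.
Computing: 40320 − 40320 + 20160 − 6720 + 1680 − 336 + 56 − 8 + 1 = 14833.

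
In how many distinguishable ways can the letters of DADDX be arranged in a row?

DADDX has 5 letters with D appearing 3 times.
Dividing 5! = 120 by 3! = 6 for the repeated letters gives 20.

20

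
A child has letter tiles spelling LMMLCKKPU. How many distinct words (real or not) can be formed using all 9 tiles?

45360

The 9 letters of LMMLCKKPU have repeats: K appearing twice, L appearing twice, and M appearing twice.
Dividing 9! = 362880 by 2!·2!·2! = 8 for the repeated letters gives 45360.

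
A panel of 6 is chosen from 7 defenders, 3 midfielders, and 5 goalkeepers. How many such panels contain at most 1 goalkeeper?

1470

Split by how many goalkeepers are chosen (0 through 1).
Sum: C(5,0)·C(10,6) + C(5,1)·C(10,5) = 210 + 1260 = 1470.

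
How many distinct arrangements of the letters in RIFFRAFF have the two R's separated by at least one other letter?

Total arrangements of RIFFRAFF: 8!/(4!·2!) = 840.
Arrangements with the R's together: treat RR as one letter, giving (7)!/(4!) = 210.
Hence 840 − 210 = 630.

630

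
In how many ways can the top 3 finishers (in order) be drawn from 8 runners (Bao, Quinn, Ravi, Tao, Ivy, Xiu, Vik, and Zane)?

This is an ordered selection of 3 from 8: P(8,3).
That gives 8 × 7 × 6 = 336.

336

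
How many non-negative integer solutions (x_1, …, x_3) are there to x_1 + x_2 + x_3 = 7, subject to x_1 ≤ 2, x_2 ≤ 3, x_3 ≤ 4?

By stars and bars, unrestricted non-negative solutions to x_1+…+x_3 = 7 number C(7+2,2) = 36.
Subtract solutions that violate a single cap (substitute x_i' = x_i − (cap_i+1)): x_1 ≥ 3 gives C(6,2) = 15; x_2 ≥ 4 gives C(5,2) = 10; x_3 ≥ 5 gives C(4,2) = 6. Together 31.
Add back pairs where two caps are both exceeded: 1 + 0 + 0 = 1.
By inclusion–exclusion the count is 36 − 31 + 1 = 6.

6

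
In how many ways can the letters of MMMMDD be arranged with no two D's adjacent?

10

There are 6!/(4!·2!) = 15 arrangements of MMMMDD in total.
Arrangements with the D's together: treat DD as one letter, giving (5)!/(4!) = 5.
Hence 15 − 5 = 10.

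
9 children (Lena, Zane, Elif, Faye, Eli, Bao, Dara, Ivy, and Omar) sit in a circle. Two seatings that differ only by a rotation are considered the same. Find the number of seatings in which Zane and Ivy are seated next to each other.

10080

Glue Zane and Ivy into a block (2 internal orders). Seating 8 units around a circle gives (7)! arrangements.
So 2 × (7)! = 2 × 5040 = 10080.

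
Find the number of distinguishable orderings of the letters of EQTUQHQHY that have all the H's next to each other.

Treat the 2 copies of H as a single block. The multiset to arrange is then {HH, E, Q, Q, Q, T, U, Y}, 8 items in all.
That gives (8)!/(3!) = 6720 arrangements.

6720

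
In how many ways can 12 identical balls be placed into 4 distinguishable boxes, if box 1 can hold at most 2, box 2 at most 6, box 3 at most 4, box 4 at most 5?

Without the upper bounds there are C(15,3) = 455 ways to split 12 among 4 boxes.
Subtract solutions that violate a single cap (substitute x_i' = x_i − (cap_i+1)): x_1 ≥ 3 gives C(12,3) = 220; x_2 ≥ 7 gives C(8,3) = 56; x_3 ≥ 5 gives C(10,3) = 120; x_4 ≥ 6 gives C(9,3) = 84. Together 480.
Add back pairs where two caps are both exceeded: 10 + 35 + 20 + 1 + 0 + 4 = 70.
By inclusion–exclusion the count is 455 − 480 + 70 = 45.

45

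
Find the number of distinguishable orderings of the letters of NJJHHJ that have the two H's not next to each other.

40

There are 6!/(3!·2!) = 60 arrangements of NJJHHJ in total.
Arrangements with the H's together: treat HH as one letter, giving (5)!/(3!) = 20.
Hence 60 − 20 = 40.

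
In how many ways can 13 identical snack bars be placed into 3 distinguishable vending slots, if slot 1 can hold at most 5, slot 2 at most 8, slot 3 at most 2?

Ignoring the caps, the number of non-negative solutions to x_1+…+x_3 = 13 is C(15,2) = 105.
Subtract solutions that violate a single cap (substitute x_i' = x_i − (cap_i+1)): x_1 ≥ 6 gives C(9,2) = 36; x_2 ≥ 9 gives C(6,2) = 15; x_3 ≥ 3 gives C(12,2) = 66. Together 117.
Add back pairs where two caps are both exceeded: 0 + 15 + 3 = 18.
By inclusion–exclusion the count is 105 − 117 + 18 = 6.

6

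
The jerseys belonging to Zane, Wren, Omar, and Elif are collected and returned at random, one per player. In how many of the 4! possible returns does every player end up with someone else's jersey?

9

This is the derangement count D_4: permutations of 4 items with no fixed point.
By inclusion–exclusion this is Σ_{j=0}^{4} (−1)^j C(4,j)·(4−j)!.
Computing: 24 − 24 + 12 − 4 + 1 = 9.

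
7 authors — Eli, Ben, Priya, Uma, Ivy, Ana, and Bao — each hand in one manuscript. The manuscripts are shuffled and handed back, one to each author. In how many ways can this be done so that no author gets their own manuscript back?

1854

This is the derangement count D_7: permutations of 7 items with no fixed point.
By inclusion–exclusion this is Σ_{j=0}^{7} (−1)^j C(7,j)·(7−j)!.
Computing: 5040 − 5040 + 2520 − 840 + 210 − 42 + 7 − 1 = 1854.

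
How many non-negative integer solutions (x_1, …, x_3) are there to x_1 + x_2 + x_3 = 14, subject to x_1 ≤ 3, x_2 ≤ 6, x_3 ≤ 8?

10

Ignoring the caps, the number of non-negative solutions to x_1+…+x_3 = 14 is C(16,2) = 120.
Subtract solutions that violate a single cap (substitute x_i' = x_i − (cap_i+1)): x_1 ≥ 4 gives C(12,2) = 66; x_2 ≥ 7 gives C(9,2) = 36; x_3 ≥ 9 gives C(7,2) = 21. Together 123.
Add back pairs where two caps are both exceeded: 10 + 3 + 0 = 13.
By inclusion–exclusion the count is 120 − 123 + 13 = 10.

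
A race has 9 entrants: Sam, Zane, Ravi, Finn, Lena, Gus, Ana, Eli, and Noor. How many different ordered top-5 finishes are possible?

15120

There are 9 choices for 1st place, 8 for 2nd, and so on down to 5 for position 5.
That gives 9 × 8 × 7 × 6 × 5 = 15120.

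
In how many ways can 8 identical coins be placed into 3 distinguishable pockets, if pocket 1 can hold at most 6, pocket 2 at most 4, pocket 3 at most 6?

29

Ignoring the caps, the number of non-negative solutions to x_1+…+x_3 = 8 is C(10,2) = 45.
Subtract solutions that violate a single cap (substitute x_i' = x_i − (cap_i+1)): x_1 ≥ 7 gives C(3,2) = 3; x_2 ≥ 5 gives C(5,2) = 10; x_3 ≥ 7 gives C(3,2) = 3. Together 16.
No two caps can be exceeded simultaneously, so the pair terms are all 0.
By inclusion–exclusion the count is 45 − 16 + 0 = 29.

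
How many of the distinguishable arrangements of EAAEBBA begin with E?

With the first slot taken by E, it remains to arrange the other 6 letters (AAEBBA).
Those 6 letters have A appearing 3 times and B appearing twice, giving (6)!/(3!·2!) = 60.

60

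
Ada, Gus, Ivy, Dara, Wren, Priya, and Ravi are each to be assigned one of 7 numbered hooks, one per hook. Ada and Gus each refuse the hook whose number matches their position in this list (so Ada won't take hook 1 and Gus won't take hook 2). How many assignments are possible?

Let Aᵢ (for i ∈ {1, 2}) be the placements that put person i in their forbidden hook. Any j of these fix j positions, leaving (7−j)! ways to fill the rest, and there are C(2,j) ways to pick which j.
By inclusion–exclusion, the number of valid placements is Σ_{j=0}^{2} (−1)^j C(2,j)·(7−j)!.
Computing: 5040 − 1440 + 120 = 3720.

3720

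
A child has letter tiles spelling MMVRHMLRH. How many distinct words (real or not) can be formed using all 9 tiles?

MMVRHMLRH has 9 letters with H appearing twice, M appearing 3 times, and R appearing twice.
Dividing 9! = 362880 by 3!·2!·2! = 24 for the repeated letters gives 15120.

15120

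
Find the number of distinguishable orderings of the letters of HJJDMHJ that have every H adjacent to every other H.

120

Treat the 2 copies of H as a single block. The multiset to arrange is then {HH, D, J, J, J, M}, 6 items in all.
That gives (6)!/(3!) = 120 arrangements.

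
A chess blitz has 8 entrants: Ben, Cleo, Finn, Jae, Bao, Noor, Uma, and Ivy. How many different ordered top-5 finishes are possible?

6720

This is an ordered selection of 5 from 8: P(8,5).
That gives 8 × 7 × 6 × 5 × 4 = 6720.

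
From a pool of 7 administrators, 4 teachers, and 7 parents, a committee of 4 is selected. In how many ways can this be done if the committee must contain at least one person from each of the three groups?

1470

Unrestricted: C(18,4) = 3060 ways to pick any 4 of the 18.
Subtract selections that omit an entire group: no administrators → C(11,4) = 330; no teachers → C(14,4) = 1001; no parents → C(11,4) = 330.
Add back selections omitting two groups (i.e. drawn from a single group): C(7,4) + C(4,4) + C(7,4) = 71.
By inclusion–exclusion: 3060 − 1661 + 71 = 1470.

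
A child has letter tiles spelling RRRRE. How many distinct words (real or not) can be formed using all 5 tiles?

The 5 letters of RRRRE have repeats: R appearing 4 times.
The number of distinct arrangements is 5!/(4!) = 120/24 = 5.

5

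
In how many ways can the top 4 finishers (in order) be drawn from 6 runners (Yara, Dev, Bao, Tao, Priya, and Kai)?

There are 6 choices for 1st place, 5 for 2nd, and so on down to 3 for position 4.
That gives 6 × 5 × 4 × 3 = 360.

360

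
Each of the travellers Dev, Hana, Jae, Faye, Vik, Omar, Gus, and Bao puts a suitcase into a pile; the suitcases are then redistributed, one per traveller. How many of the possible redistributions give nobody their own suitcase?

14833

Count assignments avoiding every fixed point. For any j of the 8 travellers fixed to their own suitcase, the other 8−j can be arranged in (8−j)! ways.
By inclusion–exclusion this is Σ_{j=0}^{8} (−1)^j C(8,j)·(8−j)!.
Computing: 40320 − 40320 + 20160 − 6720 + 1680 − 336 + 56 − 8 + 1 = 14833.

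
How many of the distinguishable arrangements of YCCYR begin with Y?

12

Fix Y in the first position and arrange the remaining 4 letters.
Those 4 letters have C appearing twice, giving (4)!/(2!) = 12.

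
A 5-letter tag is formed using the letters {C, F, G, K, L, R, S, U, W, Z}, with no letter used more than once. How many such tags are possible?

30240

This is a permutation of 5 out of 10: P(10,5) = 10!/5!.
10 × 9 × 8 × 7 × 6 = 30240.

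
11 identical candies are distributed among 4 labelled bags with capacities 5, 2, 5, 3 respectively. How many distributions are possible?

30

By stars and bars, unrestricted non-negative solutions to x_1+…+x_4 = 11 number C(11+3,3) = 364.
Subtract solutions that violate a single cap (substitute x_i' = x_i − (cap_i+1)): x_1 ≥ 6 gives C(8,3) = 56; x_2 ≥ 3 gives C(11,3) = 165; x_3 ≥ 6 gives C(8,3) = 56; x_4 ≥ 4 gives C(10,3) = 120. Together 397.
Add back pairs where two caps are both exceeded: 10 + 0 + 4 + 10 + 35 + 4 = 63.
By inclusion–exclusion the count is 364 − 397 + 63 = 30.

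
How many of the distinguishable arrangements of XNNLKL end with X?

With the last slot taken by X, it remains to arrange the other 5 letters (NNLKL).
Those 5 letters have L appearing twice and N appearing twice, giving (5)!/(2!·2!) = 30.

30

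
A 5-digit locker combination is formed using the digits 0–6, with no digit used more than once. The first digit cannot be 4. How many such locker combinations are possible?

The first digit has 7−1 = 6 choices (anything except 4).
The remaining 4 digits are filled from the other 6 symbols without repetition: 6 × 5 × 4 × 3 = 360.
Total: 6 × 360 = 2160.

2160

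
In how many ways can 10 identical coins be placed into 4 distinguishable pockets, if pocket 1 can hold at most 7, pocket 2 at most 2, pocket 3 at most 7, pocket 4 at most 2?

Ignoring the caps, the number of non-negative solutions to x_1+…+x_4 = 10 is C(13,3) = 286.
Subtract solutions that violate a single cap (substitute x_i' = x_i − (cap_i+1)): x_1 ≥ 8 gives C(5,3) = 10; x_2 ≥ 3 gives C(10,3) = 120; x_3 ≥ 8 gives C(5,3) = 10; x_4 ≥ 3 gives C(10,3) = 120. Together 260.
Add back pairs where two caps are both exceeded: 0 + 0 + 0 + 0 + 35 + 0 = 35.
By inclusion–exclusion the count is 286 − 260 + 35 = 61.

61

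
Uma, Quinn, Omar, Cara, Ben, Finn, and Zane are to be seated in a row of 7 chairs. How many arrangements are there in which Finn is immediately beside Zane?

Treat {Finn, Zane} as a single unit. There are 6 units to order, and the pair itself can be ordered 2 ways.
So the count is 2·(6)! = 1440.

1440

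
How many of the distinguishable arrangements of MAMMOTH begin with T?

Fix T in the first position and arrange the remaining 6 letters.
Those 6 letters have M appearing 3 times, giving (6)!/(3!) = 120.

120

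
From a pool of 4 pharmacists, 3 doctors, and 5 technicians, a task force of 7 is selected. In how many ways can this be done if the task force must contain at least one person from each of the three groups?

747

Unrestricted: C(12,7) = 792 ways to pick any 7 of the 12.
Subtract selections that omit an entire group: no pharmacists → C(8,7) = 8; no doctors → C(9,7) = 36; no technicians → C(7,7) = 1.
Add back selections omitting two groups (i.e. drawn from a single group): C(4,7) + C(3,7) + C(5,7) = 0.
By inclusion–exclusion: 792 − 45 + 0 = 747.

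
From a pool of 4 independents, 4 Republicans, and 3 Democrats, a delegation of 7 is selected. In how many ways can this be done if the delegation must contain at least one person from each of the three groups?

With no constraint there are C(11,7) = 330 possible selections.
Subtract selections that omit an entire group: no independents → C(7,7) = 1; no Republicans → C(7,7) = 1; no Democrats → C(8,7) = 8.
Add back selections omitting two groups (i.e. drawn from a single group): C(4,7) + C(4,7) + C(3,7) = 0.
By inclusion–exclusion: 330 − 10 + 0 = 320.

320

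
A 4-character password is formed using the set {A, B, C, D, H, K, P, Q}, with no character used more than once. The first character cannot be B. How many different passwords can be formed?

1470

The first character has 8−1 = 7 choices (anything except B).
The remaining 3 characters are filled from the other 7 symbols without repetition: 7 × 6 × 5 = 210.
Total: 7 × 210 = 1470.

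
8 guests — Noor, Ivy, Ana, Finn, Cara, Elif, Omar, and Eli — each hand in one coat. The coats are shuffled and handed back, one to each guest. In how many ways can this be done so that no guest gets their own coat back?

14833

Let Aᵢ be the assignments in which guest i gets their own coat. We want the size of the complement of A₁∪…∪A_8.
By inclusion–exclusion this is Σ_{j=0}^{8} (−1)^j C(8,j)·(8−j)!.
Computing: 40320 − 40320 + 20160 − 6720 + 1680 − 336 + 56 − 8 + 1 = 14833.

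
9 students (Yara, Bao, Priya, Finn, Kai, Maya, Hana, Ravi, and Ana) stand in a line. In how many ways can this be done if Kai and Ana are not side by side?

Of the 9! = 362880 arrangements, those with Kai and Ana adjacent number 2 × 8! = 80640 (treat the pair as a block with 2 internal orders).
So 362880 − 80640 = 282240 arrangements keep them apart.

282240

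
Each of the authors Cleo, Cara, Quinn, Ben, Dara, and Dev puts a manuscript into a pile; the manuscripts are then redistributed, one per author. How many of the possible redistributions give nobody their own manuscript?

Count assignments avoiding every fixed point. For any j of the 6 authors fixed to their own manuscript, the other 6−j can be arranged in (6−j)! ways.
By inclusion–exclusion this is Σ_{j=0}^{6} (−1)^j C(6,j)·(6−j)!.
Computing: 720 − 720 + 360 − 120 + 30 − 6 + 1 = 265.

265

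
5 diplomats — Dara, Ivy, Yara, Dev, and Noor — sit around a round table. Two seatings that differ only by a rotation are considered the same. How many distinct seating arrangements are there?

Seat Dara anywhere (absorbing the rotational symmetry), then permute the other 4: (4)! = 24.

24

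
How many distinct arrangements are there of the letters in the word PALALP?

PALALP has 6 letters with A appearing twice, L appearing twice, and P appearing twice.
So there are 6! / (2!·2!·2!) = 90 distinguishable arrangements.

90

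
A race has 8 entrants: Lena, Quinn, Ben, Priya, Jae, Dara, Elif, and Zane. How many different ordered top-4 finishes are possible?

This is an ordered selection of 4 from 8: P(8,4).
That gives 8 × 7 × 6 × 5 = 1680.

1680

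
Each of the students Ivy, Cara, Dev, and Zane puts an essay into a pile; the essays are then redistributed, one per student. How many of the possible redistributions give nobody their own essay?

Count assignments avoiding every fixed point. For any j of the 4 students fixed to their own essay, the other 4−j can be arranged in (4−j)! ways.
By inclusion–exclusion this is Σ_{j=0}^{4} (−1)^j C(4,j)·(4−j)!.
Computing: 24 − 24 + 12 − 4 + 1 = 9.

9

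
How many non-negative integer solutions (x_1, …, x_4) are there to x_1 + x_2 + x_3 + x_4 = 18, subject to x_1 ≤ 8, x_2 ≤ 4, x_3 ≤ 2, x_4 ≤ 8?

By stars and bars, unrestricted non-negative solutions to x_1+…+x_4 = 18 number C(18+3,3) = 1330.
Subtract solutions that violate a single cap (substitute x_i' = x_i − (cap_i+1)): x_1 ≥ 9 gives C(12,3) = 220; x_2 ≥ 5 gives C(16,3) = 560; x_3 ≥ 3 gives C(18,3) = 816; x_4 ≥ 9 gives C(12,3) = 220. Together 1816.
Add back pairs where two caps are both exceeded: 35 + 84 + 1 + 286 + 35 + 84 = 525.
Subtract triples: 4 + 0 + 0 + 4 = 8.
By inclusion–exclusion the count is 1330 − 1816 + 525 − 8 = 31.

31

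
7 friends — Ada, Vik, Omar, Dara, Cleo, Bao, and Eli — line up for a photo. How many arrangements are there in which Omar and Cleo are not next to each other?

3600

There are 7! = 5040 arrangements in all. If Omar and Cleo are adjacent, merging them into one block gives 2·(6)! = 1440 arrangements.
Complementary counting: 5040 − 1440 = 3600.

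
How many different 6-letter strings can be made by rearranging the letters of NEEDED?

60

The 6 letters of NEEDED have repeats: D appearing twice and E appearing 3 times.
Dividing 6! = 720 by 3!·2! = 12 for the repeated letters gives 60.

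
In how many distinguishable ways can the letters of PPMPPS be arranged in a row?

30

PPMPPS has 6 letters with P appearing 4 times.
Dividing 6! = 720 by 4! = 24 for the repeated letters gives 30.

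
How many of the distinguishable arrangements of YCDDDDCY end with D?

210

With the last slot taken by D, it remains to arrange the other 7 letters (YCDDDCY).
Those 7 letters have C appearing twice, D appearing 3 times, and Y appearing twice, giving (7)!/(3!·2!·2!) = 210.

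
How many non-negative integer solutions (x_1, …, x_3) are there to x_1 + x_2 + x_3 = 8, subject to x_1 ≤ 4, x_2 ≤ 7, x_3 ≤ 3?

Ignoring the caps, the number of non-negative solutions to x_1+…+x_3 = 8 is C(10,2) = 45.
Subtract solutions that violate a single cap (substitute x_i' = x_i − (cap_i+1)): x_1 ≥ 5 gives C(5,2) = 10; x_2 ≥ 8 gives C(2,2) = 1; x_3 ≥ 4 gives C(6,2) = 15. Together 26.
No two caps can be exceeded simultaneously, so the pair terms are all 0.
By inclusion–exclusion the count is 45 − 26 + 0 = 19.

19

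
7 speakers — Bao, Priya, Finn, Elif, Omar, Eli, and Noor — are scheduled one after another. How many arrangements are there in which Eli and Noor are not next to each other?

3600

Of the 7! = 5040 arrangements, those with Eli and Noor adjacent number 2 × 6! = 1440 (treat the pair as a block with 2 internal orders).
So 5040 − 1440 = 3600 arrangements keep them apart.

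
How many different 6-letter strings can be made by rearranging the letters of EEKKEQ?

The 6 letters of EEKKEQ have repeats: E appearing 3 times and K appearing twice.
So there are 6! / (3!·2!) = 60 distinguishable arrangements.

60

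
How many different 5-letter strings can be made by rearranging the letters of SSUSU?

10

SSUSU has 5 letters with S appearing 3 times and U appearing twice.
The number of distinct arrangements is 5!/(3!·2!) = 120/12 = 10.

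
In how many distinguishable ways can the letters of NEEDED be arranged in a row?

60

The 6 letters of NEEDED have repeats: D appearing twice and E appearing 3 times.
The number of distinct arrangements is 6!/(3!·2!) = 720/12 = 60.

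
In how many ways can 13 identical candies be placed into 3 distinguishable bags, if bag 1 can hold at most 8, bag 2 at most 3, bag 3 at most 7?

Without the upper bounds there are C(15,2) = 105 ways to split 13 among 3 bags.
Subtract solutions that violate a single cap (substitute x_i' = x_i − (cap_i+1)): x_1 ≥ 9 gives C(6,2) = 15; x_2 ≥ 4 gives C(11,2) = 55; x_3 ≥ 8 gives C(7,2) = 21. Together 91.
Add back pairs where two caps are both exceeded: 1 + 0 + 3 = 4.
By inclusion–exclusion the count is 105 − 91 + 4 = 18.

18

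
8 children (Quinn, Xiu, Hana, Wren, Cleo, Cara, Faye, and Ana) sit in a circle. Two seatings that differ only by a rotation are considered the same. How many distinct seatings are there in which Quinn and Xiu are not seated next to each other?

All circular seatings of 8 people number (7)! = 5040.
Seatings with Quinn beside Xiu: treat them as a block with 2 internal orders, giving 2 × (6)! = 1440.
Subtracting, 5040 − 1440 = 3600.

3600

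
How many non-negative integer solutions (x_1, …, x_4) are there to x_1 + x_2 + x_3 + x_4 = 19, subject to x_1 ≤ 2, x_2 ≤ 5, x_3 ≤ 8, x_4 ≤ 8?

By stars and bars, unrestricted non-negative solutions to x_1+…+x_4 = 19 number C(19+3,3) = 1540.
Subtract solutions that violate a single cap (substitute x_i' = x_i − (cap_i+1)): x_1 ≥ 3 gives C(19,3) = 969; x_2 ≥ 6 gives C(16,3) = 560; x_3 ≥ 9 gives C(13,3) = 286; x_4 ≥ 9 gives C(13,3) = 286. Together 2101.
Add back pairs where two caps are both exceeded: 286 + 120 + 120 + 35 + 35 + 4 = 600.
Subtract triples: 4 + 4 + 0 + 0 = 8.
By inclusion–exclusion the count is 1540 − 2101 + 600 − 8 = 31.

31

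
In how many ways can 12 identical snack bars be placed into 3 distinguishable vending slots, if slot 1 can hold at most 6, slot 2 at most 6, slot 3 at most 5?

Ignoring the caps, the number of non-negative solutions to x_1+…+x_3 = 12 is C(14,2) = 91.
Subtract solutions that violate a single cap (substitute x_i' = x_i − (cap_i+1)): x_1 ≥ 7 gives C(7,2) = 21; x_2 ≥ 7 gives C(7,2) = 21; x_3 ≥ 6 gives C(8,2) = 28. Together 70.
No two caps can be exceeded simultaneously, so the pair terms are all 0.
By inclusion–exclusion the count is 91 − 70 + 0 = 21.

21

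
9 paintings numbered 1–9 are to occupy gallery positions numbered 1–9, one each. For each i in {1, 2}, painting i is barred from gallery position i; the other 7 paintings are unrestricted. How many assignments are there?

287280

Let Aᵢ (for i ∈ {1, 2}) be the placements that put painting i in its forbidden gallery position. Any j of these fix j positions, leaving (9−j)! ways to fill the rest, and there are C(2,j) ways to pick which j.
By inclusion–exclusion, the number of valid placements is Σ_{j=0}^{2} (−1)^j C(2,j)·(9−j)!.
Computing: 362880 − 80640 + 5040 = 287280.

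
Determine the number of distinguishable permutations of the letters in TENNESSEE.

3780

TENNESSEE has 9 letters with E appearing 4 times, N appearing twice, and S appearing twice.
The number of distinct arrangements is 9!/(4!·2!·2!) = 362880/96 = 3780.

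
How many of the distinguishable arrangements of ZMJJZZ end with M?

10

With the last slot taken by M, it remains to arrange the other 5 letters (ZJJZZ).
Those 5 letters have J appearing twice and Z appearing 3 times, giving (5)!/(3!·2!) = 10.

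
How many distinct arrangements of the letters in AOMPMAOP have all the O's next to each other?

Treat the 2 copies of O as a single block. The multiset to arrange is then {OO, A, A, M, M, P, P}, 7 items in all.
That gives (7)!/(2!·2!·2!) = 630 arrangements.

630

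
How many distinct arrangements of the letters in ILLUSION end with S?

1260

Fix S in the last position and arrange the remaining 7 letters.
Those 7 letters have I appearing twice and L appearing twice, giving (7)!/(2!·2!) = 1260.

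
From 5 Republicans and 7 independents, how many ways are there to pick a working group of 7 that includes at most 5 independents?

756

Split by how many independents are chosen (0 through 5).
Sum: C(7,0)·C(5,7) + C(7,1)·C(5,6) + C(7,2)·C(5,5) + C(7,3)·C(5,4) + C(7,4)·C(5,3) + C(7,5)·C(5,2) = 0 + 0 + 21 + 175 + 350 + 210 = 756.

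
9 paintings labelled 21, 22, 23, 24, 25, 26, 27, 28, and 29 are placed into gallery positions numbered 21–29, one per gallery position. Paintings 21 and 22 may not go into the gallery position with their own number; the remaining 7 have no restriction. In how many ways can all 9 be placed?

287280

Let Aᵢ (for i ∈ {21, 22}) be the placements that put painting i in its forbidden gallery position. Any j of these fix j positions, leaving (9−j)! ways to fill the rest, and there are C(2,j) ways to pick which j.
By inclusion–exclusion, the number of valid placements is Σ_{j=0}^{2} (−1)^j C(2,j)·(9−j)!.
Computing: 362880 − 80640 + 5040 = 287280.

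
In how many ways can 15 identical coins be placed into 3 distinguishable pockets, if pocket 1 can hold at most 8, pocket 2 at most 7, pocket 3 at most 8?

44

Without the upper bounds there are C(17,2) = 136 ways to split 15 among 3 pockets.
Subtract solutions that violate a single cap (substitute x_i' = x_i − (cap_i+1)): x_1 ≥ 9 gives C(8,2) = 28; x_2 ≥ 8 gives C(9,2) = 36; x_3 ≥ 9 gives C(8,2) = 28. Together 92.
No two caps can be exceeded simultaneously, so the pair terms are all 0.
By inclusion–exclusion the count is 136 − 92 + 0 = 44.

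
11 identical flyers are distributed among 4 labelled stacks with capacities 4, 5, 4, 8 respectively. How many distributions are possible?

136

Without the upper bounds there are C(14,3) = 364 ways to split 11 among 4 stacks.
Subtract solutions that violate a single cap (substitute x_i' = x_i − (cap_i+1)): x_1 ≥ 5 gives C(9,3) = 84; x_2 ≥ 6 gives C(8,3) = 56; x_3 ≥ 5 gives C(9,3) = 84; x_4 ≥ 9 gives C(5,3) = 10. Together 234.
Add back pairs where two caps are both exceeded: 1 + 4 + 0 + 1 + 0 + 0 = 6.
By inclusion–exclusion the count is 364 − 234 + 6 = 136.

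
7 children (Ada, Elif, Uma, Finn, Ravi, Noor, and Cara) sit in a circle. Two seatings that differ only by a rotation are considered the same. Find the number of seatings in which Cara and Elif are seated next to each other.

240

Treat {Cara, Elif} as one unit (2 internal orders) and seat the resulting 6 units around the table: (5)! circular arrangements.
So 2 × (5)! = 2 × 120 = 240.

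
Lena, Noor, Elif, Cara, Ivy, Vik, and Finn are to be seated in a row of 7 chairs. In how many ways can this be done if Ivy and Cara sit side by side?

Place the 5 others and the Ivy-Cara pair as 6 objects in a line; the pair has 2 internal arrangements.
That gives 2 × 6! = 2 × 720 = 1440.

1440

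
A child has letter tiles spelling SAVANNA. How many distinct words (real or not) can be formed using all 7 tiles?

420

The 7 letters of SAVANNA have repeats: A appearing 3 times and N appearing twice.
Dividing 7! = 5040 by 3!·2! = 12 for the repeated letters gives 420.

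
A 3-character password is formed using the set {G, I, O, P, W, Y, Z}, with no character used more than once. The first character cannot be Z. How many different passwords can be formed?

180

The first character has 7−1 = 6 choices (anything except Z).
The remaining 2 characters are filled from the other 6 symbols without repetition: 6 × 5 = 30.
Total: 6 × 30 = 180.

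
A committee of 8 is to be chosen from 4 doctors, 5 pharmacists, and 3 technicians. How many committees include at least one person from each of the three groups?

Unrestricted: C(12,8) = 495 ways to pick any 8 of the 12.
Subtract selections that omit an entire group: no doctors → C(8,8) = 1; no pharmacists → C(7,8) = 0; no technicians → C(9,8) = 9.
Add back selections omitting two groups (i.e. drawn from a single group): C(4,8) + C(5,8) + C(3,8) = 0.
By inclusion–exclusion: 495 − 10 + 0 = 485.

485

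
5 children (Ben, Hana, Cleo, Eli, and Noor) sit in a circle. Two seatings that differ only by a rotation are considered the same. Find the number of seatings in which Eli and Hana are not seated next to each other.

All circular seatings of 5 people number (4)! = 24.
Seatings with Eli beside Hana: treat them as a block with 2 internal orders, giving 2 × (3)! = 12.
Subtracting, 24 − 12 = 12.

12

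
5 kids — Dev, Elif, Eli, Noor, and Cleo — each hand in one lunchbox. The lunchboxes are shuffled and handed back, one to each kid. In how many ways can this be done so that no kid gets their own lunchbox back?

44

Let Aᵢ be the assignments in which kid i gets their own lunchbox. We want the size of the complement of A₁∪…∪A_5.
By inclusion–exclusion this is Σ_{j=0}^{5} (−1)^j C(5,j)·(5−j)!.
Computing: 120 − 120 + 60 − 20 + 5 − 1 = 44.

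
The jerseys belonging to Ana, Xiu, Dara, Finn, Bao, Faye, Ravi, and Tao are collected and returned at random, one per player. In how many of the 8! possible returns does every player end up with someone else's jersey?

14833

Let Aᵢ be the assignments in which player i gets their old jersey. We want the size of the complement of A₁∪…∪A_8.
By inclusion–exclusion this is Σ_{j=0}^{8} (−1)^j C(8,j)·(8−j)!.
Computing: 40320 − 40320 + 20160 − 6720 + 1680 − 336 + 56 − 8 + 1 = 14833.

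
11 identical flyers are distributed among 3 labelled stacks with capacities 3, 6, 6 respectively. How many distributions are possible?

14

Ignoring the caps, the number of non-negative solutions to x_1+…+x_3 = 11 is C(13,2) = 78.
Subtract solutions that violate a single cap (substitute x_i' = x_i − (cap_i+1)): x_1 ≥ 4 gives C(9,2) = 36; x_2 ≥ 7 gives C(6,2) = 15; x_3 ≥ 7 gives C(6,2) = 15. Together 66.
Add back pairs where two caps are both exceeded: 1 + 1 + 0 = 2.
By inclusion–exclusion the count is 78 − 66 + 2 = 14.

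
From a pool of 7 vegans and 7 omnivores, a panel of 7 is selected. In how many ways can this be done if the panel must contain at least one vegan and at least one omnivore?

3430

With no constraint there are C(14,7) = 3432 possible selections.
Subtract selections that omit an entire group: no vegans → C(7,7) = 1; no omnivores → C(7,7) = 1.
Both groups omitted at once is impossible, so 3432 − 2 = 3430.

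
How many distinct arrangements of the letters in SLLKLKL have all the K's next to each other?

Treat the 2 copies of K as a single block. The multiset to arrange is then {KK, L, L, L, L, S}, 6 items in all.
That gives (6)!/(4!) = 30 arrangements.

30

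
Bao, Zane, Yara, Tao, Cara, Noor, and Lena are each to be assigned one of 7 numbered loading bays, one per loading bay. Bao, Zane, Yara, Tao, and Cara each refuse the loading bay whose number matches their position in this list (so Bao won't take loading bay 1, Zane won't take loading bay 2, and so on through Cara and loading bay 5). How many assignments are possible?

2428

Let Aᵢ (for 1 ≤ i ≤ 5) be the placements that put person i in their forbidden loading bay. Any j of these fix j positions, leaving (7−j)! ways to fill the rest, and there are C(5,j) ways to pick which j.
By inclusion–exclusion, the number of valid placements is Σ_{j=0}^{5} (−1)^j C(5,j)·(7−j)!.
Computing: 5040 − 3600 + 1200 − 240 + 30 − 2 = 2428.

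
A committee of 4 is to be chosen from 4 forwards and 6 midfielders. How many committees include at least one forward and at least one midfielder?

194

Total 4-person selections from all 10: C(10,4) = 210.
Selections missing a whole group: no forwards → C(6,4) = 15; no midfielders → C(4,4) = 1.
Both groups omitted at once is impossible, so 210 − 16 = 194.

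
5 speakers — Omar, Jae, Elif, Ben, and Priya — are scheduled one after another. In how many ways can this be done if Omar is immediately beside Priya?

Place the 3 others and the Omar-Priya pair as 4 objects in a line; the pair has 2 internal arrangements.
That gives 2 × 4! = 2 × 24 = 48.

48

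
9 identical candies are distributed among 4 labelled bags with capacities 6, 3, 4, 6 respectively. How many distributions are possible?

110

Without the upper bounds there are C(12,3) = 220 ways to split 9 among 4 bags.
Subtract solutions that violate a single cap (substitute x_i' = x_i − (cap_i+1)): x_1 ≥ 7 gives C(5,3) = 10; x_2 ≥ 4 gives C(8,3) = 56; x_3 ≥ 5 gives C(7,3) = 35; x_4 ≥ 7 gives C(5,3) = 10. Together 111.
Add back pairs where two caps are both exceeded: 0 + 0 + 0 + 1 + 0 + 0 = 1.
By inclusion–exclusion the count is 220 − 111 + 1 = 110.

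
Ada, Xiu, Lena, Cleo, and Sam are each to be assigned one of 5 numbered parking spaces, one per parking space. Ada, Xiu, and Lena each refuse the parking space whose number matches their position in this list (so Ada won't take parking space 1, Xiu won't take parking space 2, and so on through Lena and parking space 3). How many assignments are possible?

Let Aᵢ (for i ∈ {1, 2, 3}) be the placements that put person i in their forbidden parking space. Any j of these fix j positions, leaving (5−j)! ways to fill the rest, and there are C(3,j) ways to pick which j.
By inclusion–exclusion, the number of valid placements is Σ_{j=0}^{3} (−1)^j C(3,j)·(5−j)!.
Computing: 120 − 72 + 18 − 2 = 64.

64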